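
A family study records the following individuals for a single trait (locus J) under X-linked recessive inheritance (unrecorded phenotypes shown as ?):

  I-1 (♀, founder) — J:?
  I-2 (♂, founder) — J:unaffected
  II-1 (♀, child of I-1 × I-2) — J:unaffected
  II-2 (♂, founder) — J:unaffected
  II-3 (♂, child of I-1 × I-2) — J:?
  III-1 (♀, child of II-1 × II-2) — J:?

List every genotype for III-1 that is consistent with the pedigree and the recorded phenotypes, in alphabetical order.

III-1 ∈ {X^JX^J, X^JX^j}

J/I-1 ? ·: X^JX^J|X^JX^j|X^jX^j
J/I-2 un ·: X^JY
J/II-1 un I-1×I-2: X^JX^J|X^JX^j
J/II-2 un ·: X^JY
J/II-3 ? I-1×I-2: X^JY|X^jY
J/III-1 ? II-1×II-2: X^JX^J|X^JX^j
⇒ J over [I-1,I-2,II-1,II-2,II-3,III-1]: 9 consistent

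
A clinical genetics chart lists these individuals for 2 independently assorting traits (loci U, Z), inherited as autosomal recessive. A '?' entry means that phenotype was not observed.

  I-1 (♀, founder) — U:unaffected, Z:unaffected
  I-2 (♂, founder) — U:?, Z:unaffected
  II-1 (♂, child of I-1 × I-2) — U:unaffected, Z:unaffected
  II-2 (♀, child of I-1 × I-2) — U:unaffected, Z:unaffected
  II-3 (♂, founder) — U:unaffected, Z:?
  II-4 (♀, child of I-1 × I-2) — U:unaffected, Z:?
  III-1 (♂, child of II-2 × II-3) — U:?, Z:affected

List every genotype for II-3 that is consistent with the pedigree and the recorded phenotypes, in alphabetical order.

U/I-1 un ·: UU|Uu
U/I-2 ? ·: UU|Uu|uu
U/II-1 un I-1×I-2: UU|Uu
U/II-2 un I-1×I-2: UU|Uu
U/II-3 un ·: UU|Uu
U/II-4 un I-1×I-2: UU|Uu
U/III-1 ? II-2×II-3: UU|Uu|uu
⇒ U over [I-1,I-2,II-1,II-2,II-3,II-4,III-1]: 109 consistent
Z/I-1 un ·: ZZ|Zz
Z/I-2 un ·: ZZ|Zz
Z/II-1 un I-1×I-2: ZZ|Zz
Z/II-2 un I-1×I-2: Zz
Z/II-3 ? ·: Zz|zz
Z/II-4 ? I-1×I-2: ZZ|Zz|zz
Z/III-1 aff II-2×II-3: zz
⇒ Z over [I-1,I-2,II-1,II-2,II-3,II-4,III-1]: 28 consistent

II-3 ∈ {UU Zz, UU zz, Uu Zz, Uu zz}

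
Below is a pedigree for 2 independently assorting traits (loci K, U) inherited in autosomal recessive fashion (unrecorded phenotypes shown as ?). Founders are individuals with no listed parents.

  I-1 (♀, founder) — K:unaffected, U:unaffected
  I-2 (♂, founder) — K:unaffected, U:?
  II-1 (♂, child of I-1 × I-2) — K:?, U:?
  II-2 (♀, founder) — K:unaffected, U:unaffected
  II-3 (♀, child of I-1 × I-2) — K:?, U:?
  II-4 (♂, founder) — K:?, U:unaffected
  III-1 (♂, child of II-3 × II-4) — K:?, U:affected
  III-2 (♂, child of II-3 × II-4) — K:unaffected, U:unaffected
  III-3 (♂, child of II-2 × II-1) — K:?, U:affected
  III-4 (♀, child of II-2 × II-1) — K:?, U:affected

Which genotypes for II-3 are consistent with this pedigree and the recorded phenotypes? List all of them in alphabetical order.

K/I-1 un ·: KK|Kk
K/I-2 un ·: KK|Kk
K/II-1 ? I-1×I-2: KK|Kk|kk
K/II-2 un ·: KK|Kk
K/II-3 ? I-1×I-2: KK|Kk|kk
K/II-4 ? ·: KK|Kk|kk
K/III-1 ? II-3×II-4: KK|Kk|kk
K/III-2 un II-3×II-4: KK|Kk
K/III-3 ? II-2×II-1: KK|Kk|kk
K/III-4 ? II-2×II-1: KK|Kk|kk
⇒ K over [I-1,I-2,II-1,II-2,II-3,II-4,III-1,III-2,III-3,III-4]: 1161 consistent
U/I-1 un ·: UU|Uu
U/I-2 ? ·: UU|Uu|uu
U/II-1 ? I-1×I-2: Uu|uu
U/II-2 un ·: Uu
U/II-3 ? I-1×I-2: Uu|uu
U/II-4 un ·: Uu
U/III-1 aff II-3×II-4: uu
U/III-2 un II-3×II-4: UU|Uu
U/III-3 aff II-2×II-1: uu
U/III-4 aff II-2×II-1: uu
⇒ U over [I-1,I-2,II-1,II-2,II-3,II-4,III-1,III-2,III-3,III-4]: 18 consistent

II-3 ∈ {KK Uu, KK uu, Kk Uu, Kk uu, kk Uu, kk uu}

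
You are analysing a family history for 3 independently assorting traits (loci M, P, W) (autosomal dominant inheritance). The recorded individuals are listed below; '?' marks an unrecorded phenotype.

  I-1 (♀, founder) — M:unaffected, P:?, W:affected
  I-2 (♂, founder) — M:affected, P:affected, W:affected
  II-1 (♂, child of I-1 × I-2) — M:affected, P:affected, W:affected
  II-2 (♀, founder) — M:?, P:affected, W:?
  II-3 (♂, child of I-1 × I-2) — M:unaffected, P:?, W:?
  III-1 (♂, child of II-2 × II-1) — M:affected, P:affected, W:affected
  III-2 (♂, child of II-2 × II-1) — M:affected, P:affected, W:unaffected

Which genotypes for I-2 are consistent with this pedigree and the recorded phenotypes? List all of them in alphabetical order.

I-2 ∈ {Mm PP WW, Mm PP Ww, Mm Pp WW, Mm Pp Ww}

M/I-1 un ·: mm
M/I-2 aff ·: Mm
M/II-1 aff I-1×I-2: Mm
M/II-2 ? ·: mm|Mm|MM
M/II-3 un I-1×I-2: mm
M/III-1 aff II-2×II-1: Mm|MM
M/III-2 aff II-2×II-1: Mm|MM
⇒ M over [I-1,I-2,II-1,II-2,II-3,III-1,III-2]: 9 consistent
P/I-1 ? ·: pp|Pp|PP
P/I-2 aff ·: Pp|PP
P/II-1 aff I-1×I-2: Pp|PP
P/II-2 aff ·: Pp|PP
P/II-3 ? I-1×I-2: pp|Pp|PP
P/III-1 aff II-2×II-1: Pp|PP
P/III-2 aff II-2×II-1: Pp|PP
⇒ P over [I-1,I-2,II-1,II-2,II-3,III-1,III-2]: 120 consistent
W/I-1 aff ·: Ww|WW
W/I-2 aff ·: Ww|WW
W/II-1 aff I-1×I-2: Ww
W/II-2 ? ·: ww|Ww
W/II-3 ? I-1×I-2: ww|Ww|WW
W/III-1 aff II-2×II-1: Ww|WW
W/III-2 un II-2×II-1: ww
⇒ W over [I-1,I-2,II-1,II-2,II-3,III-1,III-2]: 21 consistent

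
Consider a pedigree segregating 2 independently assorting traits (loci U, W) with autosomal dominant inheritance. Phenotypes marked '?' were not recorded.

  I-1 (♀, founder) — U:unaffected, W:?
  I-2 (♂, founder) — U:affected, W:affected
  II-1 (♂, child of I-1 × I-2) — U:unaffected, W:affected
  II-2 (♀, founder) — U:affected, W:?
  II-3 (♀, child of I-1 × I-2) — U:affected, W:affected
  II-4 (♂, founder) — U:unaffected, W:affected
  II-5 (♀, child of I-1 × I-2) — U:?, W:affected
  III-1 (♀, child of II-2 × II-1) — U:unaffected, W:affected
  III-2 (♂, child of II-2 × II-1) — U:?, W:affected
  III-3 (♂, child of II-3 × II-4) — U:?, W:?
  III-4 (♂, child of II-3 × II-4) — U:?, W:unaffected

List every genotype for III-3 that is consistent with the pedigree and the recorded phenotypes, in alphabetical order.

III-3 ∈ {Uu WW, Uu Ww, Uu ww, uu WW, uu Ww, uu ww}

U/I-1 un ·: uu
U/I-2 aff ·: Uu
U/II-1 un I-1×I-2: uu
U/II-2 aff ·: Uu
U/II-3 aff I-1×I-2: Uu
U/II-4 un ·: uu
U/II-5 ? I-1×I-2: uu|Uu
U/III-1 un II-2×II-1: uu
U/III-2 ? II-2×II-1: uu|Uu
U/III-3 ? II-3×II-4: uu|Uu
U/III-4 ? II-3×II-4: uu|Uu
⇒ U over [I-1,I-2,II-1,II-2,II-3,II-4,II-5,III-1,III-2,III-3,III-4]: 16 consistent
W/I-1 ? ·: ww|Ww|WW
W/I-2 aff ·: Ww|WW
W/II-1 aff I-1×I-2: Ww|WW
W/II-2 ? ·: ww|Ww|WW
W/II-3 aff I-1×I-2: Ww
W/II-4 aff ·: Ww
W/II-5 aff I-1×I-2: Ww|WW
W/III-1 aff II-2×II-1: Ww|WW
W/III-2 aff II-2×II-1: Ww|WW
W/III-3 ? II-3×II-4: ww|Ww|WW
W/III-4 un II-3×II-4: ww
⇒ W over [I-1,I-2,II-1,II-2,II-3,II-4,II-5,III-1,III-2,III-3,III-4]: 324 consistent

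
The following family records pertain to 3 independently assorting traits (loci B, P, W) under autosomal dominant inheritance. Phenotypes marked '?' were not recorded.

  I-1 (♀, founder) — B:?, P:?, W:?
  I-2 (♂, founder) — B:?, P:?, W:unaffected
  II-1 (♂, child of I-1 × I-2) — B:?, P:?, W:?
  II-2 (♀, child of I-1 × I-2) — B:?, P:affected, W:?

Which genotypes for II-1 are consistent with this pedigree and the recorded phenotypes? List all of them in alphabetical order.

B/I-1 ? ·: bb|Bb|BB
B/I-2 ? ·: bb|Bb|BB
B/II-1 ? I-1×I-2: bb|Bb|BB
B/II-2 ? I-1×I-2: bb|Bb|BB
⇒ B over [I-1,I-2,II-1,II-2]: 29 consistent
P/I-1 ? ·: pp|Pp|PP
P/I-2 ? ·: pp|Pp|PP
P/II-1 ? I-1×I-2: pp|Pp|PP
P/II-2 aff I-1×I-2: Pp|PP
⇒ P over [I-1,I-2,II-1,II-2]: 21 consistent
W/I-1 ? ·: ww|Ww|WW
W/I-2 un ·: ww
W/II-1 ? I-1×I-2: ww|Ww
W/II-2 ? I-1×I-2: ww|Ww
⇒ W over [I-1,I-2,II-1,II-2]: 6 consistent

II-1 ∈ {BB PP Ww, BB PP ww, BB Pp Ww, BB Pp ww, BB pp Ww, BB pp ww, Bb PP Ww, Bb PP ww, Bb Pp Ww, Bb Pp ww, Bb pp Ww, Bb pp ww, bb PP Ww, bb PP ww, bb Pp Ww, bb Pp ww, bb pp Ww, bb pp ww}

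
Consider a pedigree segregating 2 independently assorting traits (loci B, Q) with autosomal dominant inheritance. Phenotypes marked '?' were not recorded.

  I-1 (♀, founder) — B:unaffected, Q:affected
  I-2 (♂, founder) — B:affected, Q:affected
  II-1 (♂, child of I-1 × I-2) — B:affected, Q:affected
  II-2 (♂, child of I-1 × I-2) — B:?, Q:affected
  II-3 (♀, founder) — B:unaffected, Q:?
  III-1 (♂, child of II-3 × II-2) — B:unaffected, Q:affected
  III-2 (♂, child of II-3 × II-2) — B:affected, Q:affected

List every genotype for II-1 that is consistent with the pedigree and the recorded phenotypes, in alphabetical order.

II-1 ∈ {Bb QQ, Bb Qq}

B/I-1 un ·: bb
B/I-2 aff ·: Bb|BB
B/II-1 aff I-1×I-2: Bb
B/II-2 ? I-1×I-2: Bb
B/II-3 un ·: bb
B/III-1 un II-3×II-2: bb
B/III-2 aff II-3×II-2: Bb
⇒ B over [I-1,I-2,II-1,II-2,II-3,III-1,III-2]: 2 consistent
Q/I-1 aff ·: Qq|QQ
Q/I-2 aff ·: Qq|QQ
Q/II-1 aff I-1×I-2: Qq|QQ
Q/II-2 aff I-1×I-2: Qq|QQ
Q/II-3 ? ·: qq|Qq|QQ
Q/III-1 aff II-3×II-2: Qq|QQ
Q/III-2 aff II-3×II-2: Qq|QQ
⇒ Q over [I-1,I-2,II-1,II-2,II-3,III-1,III-2]: 96 consistent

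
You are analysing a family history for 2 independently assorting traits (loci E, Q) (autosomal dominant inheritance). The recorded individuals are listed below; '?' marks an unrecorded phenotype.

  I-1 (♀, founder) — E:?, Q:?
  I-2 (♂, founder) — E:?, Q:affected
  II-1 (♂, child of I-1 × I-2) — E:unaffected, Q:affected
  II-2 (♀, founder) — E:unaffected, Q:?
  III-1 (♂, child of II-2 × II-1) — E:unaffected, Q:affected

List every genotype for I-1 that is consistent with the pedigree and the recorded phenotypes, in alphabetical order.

E/I-1 ? ·: ee|Ee
E/I-2 ? ·: ee|Ee
E/II-1 un I-1×I-2: ee
E/II-2 un ·: ee
E/III-1 un II-2×II-1: ee
⇒ E over [I-1,I-2,II-1,II-2,III-1]: 4 consistent
Q/I-1 ? ·: qq|Qq|QQ
Q/I-2 aff ·: Qq|QQ
Q/II-1 aff I-1×I-2: Qq|QQ
Q/II-2 ? ·: qq|Qq|QQ
Q/III-1 aff II-2×II-1: Qq|QQ
⇒ Q over [I-1,I-2,II-1,II-2,III-1]: 41 consistent

I-1 ∈ {Ee QQ, Ee Qq, Ee qq, ee QQ, ee Qq, ee qq}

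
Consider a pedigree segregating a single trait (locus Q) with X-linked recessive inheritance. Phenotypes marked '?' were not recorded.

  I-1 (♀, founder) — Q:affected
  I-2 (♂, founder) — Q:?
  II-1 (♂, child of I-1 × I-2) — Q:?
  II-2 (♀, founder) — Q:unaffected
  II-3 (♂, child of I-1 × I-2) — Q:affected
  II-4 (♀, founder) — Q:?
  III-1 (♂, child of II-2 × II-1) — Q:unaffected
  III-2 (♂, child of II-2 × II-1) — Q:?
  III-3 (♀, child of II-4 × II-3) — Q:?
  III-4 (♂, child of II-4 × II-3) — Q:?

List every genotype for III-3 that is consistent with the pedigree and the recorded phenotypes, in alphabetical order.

Q/I-1 aff ·: X^qX^q
Q/I-2 ? ·: X^QY|X^qY
Q/II-1 ? I-1×I-2: X^qY
Q/II-2 un ·: X^QX^Q|X^QX^q
Q/II-3 aff I-1×I-2: X^qY
Q/II-4 ? ·: X^QX^Q|X^QX^q|X^qX^q
Q/III-1 un II-2×II-1: X^QY
Q/III-2 ? II-2×II-1: X^QY|X^qY
Q/III-3 ? II-4×II-3: X^QX^q|X^qX^q
Q/III-4 ? II-4×II-3: X^QY|X^qY
⇒ Q over [I-1,I-2,II-1,II-2,II-3,II-4,III-1,III-2,III-3,III-4]: 36 consistent

III-3 ∈ {X^QX^q, X^qX^q}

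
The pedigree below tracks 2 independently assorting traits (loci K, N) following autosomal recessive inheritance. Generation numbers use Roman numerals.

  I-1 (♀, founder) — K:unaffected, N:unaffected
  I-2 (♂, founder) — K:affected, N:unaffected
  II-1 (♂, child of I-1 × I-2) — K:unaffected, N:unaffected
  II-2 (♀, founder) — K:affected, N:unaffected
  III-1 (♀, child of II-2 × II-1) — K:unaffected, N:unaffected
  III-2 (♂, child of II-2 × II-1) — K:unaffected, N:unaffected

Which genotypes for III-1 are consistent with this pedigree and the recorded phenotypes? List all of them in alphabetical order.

K/I-1 un ·: KK|Kk
K/I-2 aff ·: kk
K/II-1 un I-1×I-2: Kk
K/II-2 aff ·: kk
K/III-1 un II-2×II-1: Kk
K/III-2 un II-2×II-1: Kk
⇒ K over [I-1,I-2,II-1,II-2,III-1,III-2]: 2 consistent
N/I-1 un ·: NN|Nn
N/I-2 un ·: NN|Nn
N/II-1 un I-1×I-2: NN|Nn
N/II-2 un ·: NN|Nn
N/III-1 un II-2×II-1: NN|Nn
N/III-2 un II-2×II-1: NN|Nn
⇒ N over [I-1,I-2,II-1,II-2,III-1,III-2]: 44 consistent

III-1 ∈ {Kk NN, Kk Nn}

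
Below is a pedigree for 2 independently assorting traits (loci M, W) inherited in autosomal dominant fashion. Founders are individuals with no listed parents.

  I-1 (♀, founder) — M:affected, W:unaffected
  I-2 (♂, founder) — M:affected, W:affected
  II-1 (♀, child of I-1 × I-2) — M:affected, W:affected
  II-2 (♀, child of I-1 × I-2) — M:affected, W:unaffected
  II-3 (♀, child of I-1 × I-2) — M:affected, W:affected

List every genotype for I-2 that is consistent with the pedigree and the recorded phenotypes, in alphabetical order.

M/I-1 aff ·: Mm|MM
M/I-2 aff ·: Mm|MM
M/II-1 aff I-1×I-2: Mm|MM
M/II-2 aff I-1×I-2: Mm|MM
M/II-3 aff I-1×I-2: Mm|MM
⇒ M over [I-1,I-2,II-1,II-2,II-3]: 25 consistent
W/I-1 un ·: ww
W/I-2 aff ·: Ww
W/II-1 aff I-1×I-2: Ww
W/II-2 un I-1×I-2: ww
W/II-3 aff I-1×I-2: Ww
⇒ W over [I-1,I-2,II-1,II-2,II-3]: 1 consistent

I-2 ∈ {MM Ww, Mm Ww}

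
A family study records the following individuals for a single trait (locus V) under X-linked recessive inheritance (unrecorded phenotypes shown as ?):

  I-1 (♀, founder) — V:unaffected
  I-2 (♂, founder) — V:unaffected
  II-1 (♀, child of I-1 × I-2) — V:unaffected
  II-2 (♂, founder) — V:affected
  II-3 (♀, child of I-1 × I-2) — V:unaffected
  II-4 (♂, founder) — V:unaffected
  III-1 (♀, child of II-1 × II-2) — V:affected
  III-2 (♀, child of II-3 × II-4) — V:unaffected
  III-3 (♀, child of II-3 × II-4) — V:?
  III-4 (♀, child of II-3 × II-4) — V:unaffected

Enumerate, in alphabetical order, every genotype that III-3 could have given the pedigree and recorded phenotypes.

V/I-1 un ·: X^VX^v
V/I-2 un ·: X^VY
V/II-1 un I-1×I-2: X^VX^v
V/II-2 aff ·: X^vY
V/II-3 un I-1×I-2: X^VX^V|X^VX^v
V/II-4 un ·: X^VY
V/III-1 aff II-1×II-2: X^vX^v
V/III-2 un II-3×II-4: X^VX^V|X^VX^v
V/III-3 ? II-3×II-4: X^VX^V|X^VX^v
V/III-4 un II-3×II-4: X^VX^V|X^VX^v
⇒ V over [I-1,I-2,II-1,II-2,II-3,II-4,III-1,III-2,III-3,III-4]: 9 consistent

III-3 ∈ {X^VX^V, X^VX^v}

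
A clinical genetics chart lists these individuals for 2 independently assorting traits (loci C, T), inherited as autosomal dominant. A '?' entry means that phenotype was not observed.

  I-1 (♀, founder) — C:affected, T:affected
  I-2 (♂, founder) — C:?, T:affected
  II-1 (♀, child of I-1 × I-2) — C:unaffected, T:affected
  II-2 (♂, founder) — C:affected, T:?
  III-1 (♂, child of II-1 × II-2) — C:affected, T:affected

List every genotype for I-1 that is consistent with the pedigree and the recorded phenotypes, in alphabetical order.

C/I-1 aff ·: Cc
C/I-2 ? ·: cc|Cc
C/II-1 un I-1×I-2: cc
C/II-2 aff ·: Cc|CC
C/III-1 aff II-1×II-2: Cc
⇒ C over [I-1,I-2,II-1,II-2,III-1]: 4 consistent
T/I-1 aff ·: Tt|TT
T/I-2 aff ·: Tt|TT
T/II-1 aff I-1×I-2: Tt|TT
T/II-2 ? ·: tt|Tt|TT
T/III-1 aff II-1×II-2: Tt|TT
⇒ T over [I-1,I-2,II-1,II-2,III-1]: 31 consistent

I-1 ∈ {Cc TT, Cc Tt}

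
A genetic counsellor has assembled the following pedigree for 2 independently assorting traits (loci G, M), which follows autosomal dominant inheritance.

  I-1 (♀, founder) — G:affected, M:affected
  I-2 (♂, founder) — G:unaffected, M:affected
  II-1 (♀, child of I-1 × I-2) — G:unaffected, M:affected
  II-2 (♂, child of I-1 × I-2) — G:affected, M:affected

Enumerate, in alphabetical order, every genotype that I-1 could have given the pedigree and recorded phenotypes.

G/I-1 aff ·: Gg
G/I-2 un ·: gg
G/II-1 un I-1×I-2: gg
G/II-2 aff I-1×I-2: Gg
⇒ G over [I-1,I-2,II-1,II-2]: 1 consistent
M/I-1 aff ·: Mm|MM
M/I-2 aff ·: Mm|MM
M/II-1 aff I-1×I-2: Mm|MM
M/II-2 aff I-1×I-2: Mm|MM
⇒ M over [I-1,I-2,II-1,II-2]: 13 consistent

I-1 ∈ {Gg MM, Gg Mm}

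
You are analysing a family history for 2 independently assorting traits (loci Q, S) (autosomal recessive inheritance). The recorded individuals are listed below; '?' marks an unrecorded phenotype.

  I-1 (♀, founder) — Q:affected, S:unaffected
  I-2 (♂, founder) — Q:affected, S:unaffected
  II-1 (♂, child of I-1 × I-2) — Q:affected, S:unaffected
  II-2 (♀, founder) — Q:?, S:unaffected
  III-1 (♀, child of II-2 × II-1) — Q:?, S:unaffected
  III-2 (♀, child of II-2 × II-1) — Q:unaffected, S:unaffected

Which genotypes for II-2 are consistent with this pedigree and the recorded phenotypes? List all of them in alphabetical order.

II-2 ∈ {QQ SS, QQ Ss, Qq SS, Qq Ss}

Q/I-1 aff ·: qq
Q/I-2 aff ·: qq
Q/II-1 aff I-1×I-2: qq
Q/II-2 ? ·: QQ|Qq
Q/III-1 ? II-2×II-1: Qq|qq
Q/III-2 un II-2×II-1: Qq
⇒ Q over [I-1,I-2,II-1,II-2,III-1,III-2]: 3 consistent
S/I-1 un ·: SS|Ss
S/I-2 un ·: SS|Ss
S/II-1 un I-1×I-2: SS|Ss
S/II-2 un ·: SS|Ss
S/III-1 un II-2×II-1: SS|Ss
S/III-2 un II-2×II-1: SS|Ss
⇒ S over [I-1,I-2,II-1,II-2,III-1,III-2]: 44 consistent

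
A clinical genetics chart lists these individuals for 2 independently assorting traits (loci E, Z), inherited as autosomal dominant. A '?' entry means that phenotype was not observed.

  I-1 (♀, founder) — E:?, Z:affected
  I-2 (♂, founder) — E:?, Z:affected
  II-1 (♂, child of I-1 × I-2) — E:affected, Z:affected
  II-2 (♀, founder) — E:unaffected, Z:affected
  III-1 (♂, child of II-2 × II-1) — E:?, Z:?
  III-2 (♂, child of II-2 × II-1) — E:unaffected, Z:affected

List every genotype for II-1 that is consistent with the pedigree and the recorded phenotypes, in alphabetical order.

E/I-1 ? ·: ee|Ee|EE
E/I-2 ? ·: ee|Ee|EE
E/II-1 aff I-1×I-2: Ee
E/II-2 un ·: ee
E/III-1 ? II-2×II-1: ee|Ee
E/III-2 un II-2×II-1: ee
⇒ E over [I-1,I-2,II-1,II-2,III-1,III-2]: 14 consistent
Z/I-1 aff ·: Zz|ZZ
Z/I-2 aff ·: Zz|ZZ
Z/II-1 aff I-1×I-2: Zz|ZZ
Z/II-2 aff ·: Zz|ZZ
Z/III-1 ? II-2×II-1: zz|Zz|ZZ
Z/III-2 aff II-2×II-1: Zz|ZZ
⇒ Z over [I-1,I-2,II-1,II-2,III-1,III-2]: 50 consistent

II-1 ∈ {Ee ZZ, Ee Zz}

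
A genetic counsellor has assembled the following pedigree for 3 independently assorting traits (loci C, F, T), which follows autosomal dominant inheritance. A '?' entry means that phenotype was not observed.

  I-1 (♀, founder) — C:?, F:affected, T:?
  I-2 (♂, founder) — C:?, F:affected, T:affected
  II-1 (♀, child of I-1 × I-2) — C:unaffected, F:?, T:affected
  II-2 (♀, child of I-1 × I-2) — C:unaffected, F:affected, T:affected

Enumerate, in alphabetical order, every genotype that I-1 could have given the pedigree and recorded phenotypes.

I-1 ∈ {Cc FF TT, Cc FF Tt, Cc FF tt, Cc Ff TT, Cc Ff Tt, Cc Ff tt, cc FF TT, cc FF Tt, cc FF tt, cc Ff TT, cc Ff Tt, cc Ff tt}

C/I-1 ? ·: cc|Cc
C/I-2 ? ·: cc|Cc
C/II-1 un I-1×I-2: cc
C/II-2 un I-1×I-2: cc
⇒ C over [I-1,I-2,II-1,II-2]: 4 consistent
F/I-1 aff ·: Ff|FF
F/I-2 aff ·: Ff|FF
F/II-1 ? I-1×I-2: ff|Ff|FF
F/II-2 aff I-1×I-2: Ff|FF
⇒ F over [I-1,I-2,II-1,II-2]: 15 consistent
T/I-1 ? ·: tt|Tt|TT
T/I-2 aff ·: Tt|TT
T/II-1 aff I-1×I-2: Tt|TT
T/II-2 aff I-1×I-2: Tt|TT
⇒ T over [I-1,I-2,II-1,II-2]: 15 consistent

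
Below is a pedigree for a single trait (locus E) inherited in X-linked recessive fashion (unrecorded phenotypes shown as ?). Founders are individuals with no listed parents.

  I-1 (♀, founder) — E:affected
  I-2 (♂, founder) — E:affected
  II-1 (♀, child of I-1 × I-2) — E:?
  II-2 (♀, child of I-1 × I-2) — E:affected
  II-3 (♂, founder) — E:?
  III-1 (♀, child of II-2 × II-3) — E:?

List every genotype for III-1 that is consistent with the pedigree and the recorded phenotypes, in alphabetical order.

E/I-1 aff ·: X^eX^e
E/I-2 aff ·: X^eY
E/II-1 ? I-1×I-2: X^eX^e
E/II-2 aff I-1×I-2: X^eX^e
E/II-3 ? ·: X^EY|X^eY
E/III-1 ? II-2×II-3: X^EX^e|X^eX^e
⇒ E over [I-1,I-2,II-1,II-2,II-3,III-1]: 2 consistent

III-1 ∈ {X^EX^e, X^eX^e}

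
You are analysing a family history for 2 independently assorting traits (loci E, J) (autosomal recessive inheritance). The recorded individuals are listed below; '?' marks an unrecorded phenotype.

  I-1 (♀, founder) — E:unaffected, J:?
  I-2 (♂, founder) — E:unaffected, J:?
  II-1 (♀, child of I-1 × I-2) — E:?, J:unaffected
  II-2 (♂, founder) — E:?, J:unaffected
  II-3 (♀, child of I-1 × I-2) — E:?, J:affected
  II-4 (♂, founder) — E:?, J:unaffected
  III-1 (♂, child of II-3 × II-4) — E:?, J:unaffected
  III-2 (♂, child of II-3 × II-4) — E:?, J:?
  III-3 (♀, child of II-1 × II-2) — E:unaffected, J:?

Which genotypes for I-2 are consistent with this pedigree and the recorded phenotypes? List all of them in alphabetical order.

E/I-1 un ·: EE|Ee
E/I-2 un ·: EE|Ee
E/II-1 ? I-1×I-2: EE|Ee|ee
E/II-2 ? ·: EE|Ee|ee
E/II-3 ? I-1×I-2: EE|Ee|ee
E/II-4 ? ·: EE|Ee|ee
E/III-1 ? II-3×II-4: EE|Ee|ee
E/III-2 ? II-3×II-4: EE|Ee|ee
E/III-3 un II-1×II-2: EE|Ee
⇒ E over [I-1,I-2,II-1,II-2,II-3,II-4,III-1,III-2,III-3]: 757 consistent
J/I-1 ? ·: Jj|jj
J/I-2 ? ·: Jj|jj
J/II-1 un I-1×I-2: JJ|Jj
J/II-2 un ·: JJ|Jj
J/II-3 aff I-1×I-2: jj
J/II-4 un ·: JJ|Jj
J/III-1 un II-3×II-4: Jj
J/III-2 ? II-3×II-4: Jj|jj
J/III-3 ? II-1×II-2: JJ|Jj|jj
⇒ J over [I-1,I-2,II-1,II-2,II-3,II-4,III-1,III-2,III-3]: 54 consistent

I-2 ∈ {EE Jj, EE jj, Ee Jj, Ee jj}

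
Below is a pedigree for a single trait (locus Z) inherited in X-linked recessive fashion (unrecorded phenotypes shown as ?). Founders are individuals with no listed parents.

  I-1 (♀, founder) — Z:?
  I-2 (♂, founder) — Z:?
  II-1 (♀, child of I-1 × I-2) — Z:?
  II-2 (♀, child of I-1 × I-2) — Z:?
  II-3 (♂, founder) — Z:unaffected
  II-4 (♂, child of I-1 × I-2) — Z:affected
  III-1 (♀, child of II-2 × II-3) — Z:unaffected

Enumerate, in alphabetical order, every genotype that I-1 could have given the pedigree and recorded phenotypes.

Z/I-1 ? ·: X^ZX^z|X^zX^z
Z/I-2 ? ·: X^ZY|X^zY
Z/II-1 ? I-1×I-2: X^ZX^Z|X^ZX^z|X^zX^z
Z/II-2 ? I-1×I-2: X^ZX^Z|X^ZX^z|X^zX^z
Z/II-3 un ·: X^ZY
Z/II-4 aff I-1×I-2: X^zY
Z/III-1 un II-2×II-3: X^ZX^Z|X^ZX^z
⇒ Z over [I-1,I-2,II-1,II-2,II-3,II-4,III-1]: 15 consistent

I-1 ∈ {X^ZX^z, X^zX^z}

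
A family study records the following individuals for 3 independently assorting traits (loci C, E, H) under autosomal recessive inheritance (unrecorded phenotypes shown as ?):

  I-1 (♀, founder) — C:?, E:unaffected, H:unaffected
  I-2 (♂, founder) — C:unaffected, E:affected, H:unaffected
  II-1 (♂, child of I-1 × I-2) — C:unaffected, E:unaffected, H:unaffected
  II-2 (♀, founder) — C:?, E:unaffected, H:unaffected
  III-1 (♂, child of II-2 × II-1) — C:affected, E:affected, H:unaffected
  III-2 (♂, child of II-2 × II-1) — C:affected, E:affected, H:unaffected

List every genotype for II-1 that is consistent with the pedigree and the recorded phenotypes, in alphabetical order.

II-1 ∈ {Cc Ee HH, Cc Ee Hh}

C/I-1 ? ·: CC|Cc|cc
C/I-2 un ·: CC|Cc
C/II-1 un I-1×I-2: Cc
C/II-2 ? ·: Cc|cc
C/III-1 aff II-2×II-1: cc
C/III-2 aff II-2×II-1: cc
⇒ C over [I-1,I-2,II-1,II-2,III-1,III-2]: 10 consistent
E/I-1 un ·: EE|Ee
E/I-2 aff ·: ee
E/II-1 un I-1×I-2: Ee
E/II-2 un ·: Ee
E/III-1 aff II-2×II-1: ee
E/III-2 aff II-2×II-1: ee
⇒ E over [I-1,I-2,II-1,II-2,III-1,III-2]: 2 consistent
H/I-1 un ·: HH|Hh
H/I-2 un ·: HH|Hh
H/II-1 un I-1×I-2: HH|Hh
H/II-2 un ·: HH|Hh
H/III-1 un II-2×II-1: HH|Hh
H/III-2 un II-2×II-1: HH|Hh
⇒ H over [I-1,I-2,II-1,II-2,III-1,III-2]: 44 consistent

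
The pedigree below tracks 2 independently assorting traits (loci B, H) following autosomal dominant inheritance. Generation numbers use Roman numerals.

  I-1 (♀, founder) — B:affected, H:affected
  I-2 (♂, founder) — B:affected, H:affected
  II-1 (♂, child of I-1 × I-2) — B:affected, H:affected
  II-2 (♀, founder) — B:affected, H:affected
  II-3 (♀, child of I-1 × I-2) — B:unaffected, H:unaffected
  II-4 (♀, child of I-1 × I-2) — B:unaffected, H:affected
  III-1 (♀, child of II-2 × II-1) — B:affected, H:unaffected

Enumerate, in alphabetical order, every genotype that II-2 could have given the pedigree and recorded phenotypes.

II-2 ∈ {BB Hh, Bb Hh}

B/I-1 aff ·: Bb
B/I-2 aff ·: Bb
B/II-1 aff I-1×I-2: Bb|BB
B/II-2 aff ·: Bb|BB
B/II-3 un I-1×I-2: bb
B/II-4 un I-1×I-2: bb
B/III-1 aff II-2×II-1: Bb|BB
⇒ B over [I-1,I-2,II-1,II-2,II-3,II-4,III-1]: 7 consistent
H/I-1 aff ·: Hh
H/I-2 aff ·: Hh
H/II-1 aff I-1×I-2: Hh
H/II-2 aff ·: Hh
H/II-3 un I-1×I-2: hh
H/II-4 aff I-1×I-2: Hh|HH
H/III-1 un II-2×II-1: hh
⇒ H over [I-1,I-2,II-1,II-2,II-3,II-4,III-1]: 2 consistent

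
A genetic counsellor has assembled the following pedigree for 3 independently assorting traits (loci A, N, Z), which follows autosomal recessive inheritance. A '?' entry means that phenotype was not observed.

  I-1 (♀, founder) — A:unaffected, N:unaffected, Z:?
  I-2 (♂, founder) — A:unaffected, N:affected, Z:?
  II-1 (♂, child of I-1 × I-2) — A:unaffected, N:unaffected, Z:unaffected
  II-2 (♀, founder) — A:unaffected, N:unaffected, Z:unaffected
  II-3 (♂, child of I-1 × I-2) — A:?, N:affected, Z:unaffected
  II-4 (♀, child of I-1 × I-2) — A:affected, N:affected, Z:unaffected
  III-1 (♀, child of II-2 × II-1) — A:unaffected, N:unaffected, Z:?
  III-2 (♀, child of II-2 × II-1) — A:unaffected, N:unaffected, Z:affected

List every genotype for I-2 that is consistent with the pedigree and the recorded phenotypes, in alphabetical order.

A/I-1 un ·: Aa
A/I-2 un ·: Aa
A/II-1 un I-1×I-2: AA|Aa
A/II-2 un ·: AA|Aa
A/II-3 ? I-1×I-2: AA|Aa|aa
A/II-4 aff I-1×I-2: aa
A/III-1 un II-2×II-1: AA|Aa
A/III-2 un II-2×II-1: AA|Aa
⇒ A over [I-1,I-2,II-1,II-2,II-3,II-4,III-1,III-2]: 39 consistent
N/I-1 un ·: Nn
N/I-2 aff ·: nn
N/II-1 un I-1×I-2: Nn
N/II-2 un ·: NN|Nn
N/II-3 aff I-1×I-2: nn
N/II-4 aff I-1×I-2: nn
N/III-1 un II-2×II-1: NN|Nn
N/III-2 un II-2×II-1: NN|Nn
⇒ N over [I-1,I-2,II-1,II-2,II-3,II-4,III-1,III-2]: 8 consistent
Z/I-1 ? ·: ZZ|Zz|zz
Z/I-2 ? ·: ZZ|Zz|zz
Z/II-1 un I-1×I-2: Zz
Z/II-2 un ·: Zz
Z/II-3 un I-1×I-2: ZZ|Zz
Z/II-4 un I-1×I-2: ZZ|Zz
Z/III-1 ? II-2×II-1: ZZ|Zz|zz
Z/III-2 aff II-2×II-1: zz
⇒ Z over [I-1,I-2,II-1,II-2,II-3,II-4,III-1,III-2]: 48 consistent

I-2 ∈ {Aa nn ZZ, Aa nn Zz, Aa nn zz}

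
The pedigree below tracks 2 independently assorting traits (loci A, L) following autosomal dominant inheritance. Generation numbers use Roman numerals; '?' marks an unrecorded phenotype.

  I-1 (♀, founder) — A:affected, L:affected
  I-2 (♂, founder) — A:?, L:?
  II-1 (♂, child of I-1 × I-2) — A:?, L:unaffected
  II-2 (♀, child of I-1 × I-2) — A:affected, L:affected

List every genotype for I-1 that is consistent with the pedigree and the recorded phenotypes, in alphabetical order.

I-1 ∈ {AA Ll, Aa Ll}

A/I-1 aff ·: Aa|AA
A/I-2 ? ·: aa|Aa|AA
A/II-1 ? I-1×I-2: aa|Aa|AA
A/II-2 aff I-1×I-2: Aa|AA
⇒ A over [I-1,I-2,II-1,II-2]: 18 consistent
L/I-1 aff ·: Ll
L/I-2 ? ·: ll|Ll
L/II-1 un I-1×I-2: ll
L/II-2 aff I-1×I-2: Ll|LL
⇒ L over [I-1,I-2,II-1,II-2]: 3 consistent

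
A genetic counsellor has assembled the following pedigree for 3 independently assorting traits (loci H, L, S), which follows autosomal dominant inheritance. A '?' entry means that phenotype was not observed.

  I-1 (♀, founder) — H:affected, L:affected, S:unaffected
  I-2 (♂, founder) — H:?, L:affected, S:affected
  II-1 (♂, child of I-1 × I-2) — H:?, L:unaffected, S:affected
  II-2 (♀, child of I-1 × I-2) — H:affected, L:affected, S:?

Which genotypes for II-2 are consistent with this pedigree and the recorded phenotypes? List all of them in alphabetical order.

II-2 ∈ {HH LL Ss, HH LL ss, HH Ll Ss, HH Ll ss, Hh LL Ss, Hh LL ss, Hh Ll Ss, Hh Ll ss}

H/I-1 aff ·: Hh|HH
H/I-2 ? ·: hh|Hh|HH
H/II-1 ? I-1×I-2: hh|Hh|HH
H/II-2 aff I-1×I-2: Hh|HH
⇒ H over [I-1,I-2,II-1,II-2]: 18 consistent
L/I-1 aff ·: Ll
L/I-2 aff ·: Ll
L/II-1 un I-1×I-2: ll
L/II-2 aff I-1×I-2: Ll|LL
⇒ L over [I-1,I-2,II-1,II-2]: 2 consistent
S/I-1 un ·: ss
S/I-2 aff ·: Ss|SS
S/II-1 aff I-1×I-2: Ss
S/II-2 ? I-1×I-2: ss|Ss
⇒ S over [I-1,I-2,II-1,II-2]: 3 consistent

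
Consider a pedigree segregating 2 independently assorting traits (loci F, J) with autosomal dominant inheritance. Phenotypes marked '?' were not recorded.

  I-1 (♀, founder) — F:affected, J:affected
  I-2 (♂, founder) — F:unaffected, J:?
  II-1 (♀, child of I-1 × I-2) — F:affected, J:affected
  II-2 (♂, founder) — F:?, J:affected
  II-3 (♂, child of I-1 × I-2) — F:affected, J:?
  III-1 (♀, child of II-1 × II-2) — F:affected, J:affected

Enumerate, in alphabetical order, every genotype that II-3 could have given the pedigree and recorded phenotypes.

II-3 ∈ {Ff JJ, Ff Jj, Ff jj}

F/I-1 aff ·: Ff|FF
F/I-2 un ·: ff
F/II-1 aff I-1×I-2: Ff
F/II-2 ? ·: ff|Ff|FF
F/II-3 aff I-1×I-2: Ff
F/III-1 aff II-1×II-2: Ff|FF
⇒ F over [I-1,I-2,II-1,II-2,II-3,III-1]: 10 consistent
J/I-1 aff ·: Jj|JJ
J/I-2 ? ·: jj|Jj|JJ
J/II-1 aff I-1×I-2: Jj|JJ
J/II-2 aff ·: Jj|JJ
J/II-3 ? I-1×I-2: jj|Jj|JJ
J/III-1 aff II-1×II-2: Jj|JJ
⇒ J over [I-1,I-2,II-1,II-2,II-3,III-1]: 64 consistent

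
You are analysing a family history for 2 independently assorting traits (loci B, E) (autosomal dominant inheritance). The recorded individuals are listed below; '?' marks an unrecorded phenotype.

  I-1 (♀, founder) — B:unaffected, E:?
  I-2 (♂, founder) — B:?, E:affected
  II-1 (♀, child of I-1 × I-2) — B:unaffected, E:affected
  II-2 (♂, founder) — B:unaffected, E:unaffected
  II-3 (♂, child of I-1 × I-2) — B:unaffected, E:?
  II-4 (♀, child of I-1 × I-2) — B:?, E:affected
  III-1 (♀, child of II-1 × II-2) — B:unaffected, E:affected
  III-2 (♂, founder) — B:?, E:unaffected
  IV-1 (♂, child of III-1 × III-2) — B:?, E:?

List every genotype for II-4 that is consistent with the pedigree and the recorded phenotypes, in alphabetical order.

II-4 ∈ {Bb EE, Bb Ee, bb EE, bb Ee}

B/I-1 un ·: bb
B/I-2 ? ·: bb|Bb
B/II-1 un I-1×I-2: bb
B/II-2 un ·: bb
B/II-3 un I-1×I-2: bb
B/II-4 ? I-1×I-2: bb|Bb
B/III-1 un II-1×II-2: bb
B/III-2 ? ·: bb|Bb|BB
B/IV-1 ? III-1×III-2: bb|Bb
⇒ B over [I-1,I-2,II-1,II-2,II-3,II-4,III-1,III-2,IV-1]: 12 consistent
E/I-1 ? ·: ee|Ee|EE
E/I-2 aff ·: Ee|EE
E/II-1 aff I-1×I-2: Ee|EE
E/II-2 un ·: ee
E/II-3 ? I-1×I-2: ee|Ee|EE
E/II-4 aff I-1×I-2: Ee|EE
E/III-1 aff II-1×II-2: Ee
E/III-2 un ·: ee
E/IV-1 ? III-1×III-2: ee|Ee
⇒ E over [I-1,I-2,II-1,II-2,II-3,II-4,III-1,III-2,IV-1]: 64 consistent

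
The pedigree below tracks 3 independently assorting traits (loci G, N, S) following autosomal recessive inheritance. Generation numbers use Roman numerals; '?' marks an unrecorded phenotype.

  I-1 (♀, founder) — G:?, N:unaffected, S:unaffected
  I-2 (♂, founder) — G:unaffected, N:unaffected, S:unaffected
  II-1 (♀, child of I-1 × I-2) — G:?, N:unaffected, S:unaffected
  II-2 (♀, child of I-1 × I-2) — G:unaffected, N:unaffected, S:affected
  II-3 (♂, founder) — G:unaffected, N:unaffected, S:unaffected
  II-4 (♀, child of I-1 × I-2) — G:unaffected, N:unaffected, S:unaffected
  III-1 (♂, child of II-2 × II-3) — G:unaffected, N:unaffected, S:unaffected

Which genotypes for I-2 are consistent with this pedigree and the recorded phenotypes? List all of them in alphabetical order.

I-2 ∈ {GG NN Ss, GG Nn Ss, Gg NN Ss, Gg Nn Ss}

G/I-1 ? ·: GG|Gg|gg
G/I-2 un ·: GG|Gg
G/II-1 ? I-1×I-2: GG|Gg|gg
G/II-2 un I-1×I-2: GG|Gg
G/II-3 un ·: GG|Gg
G/II-4 un I-1×I-2: GG|Gg
G/III-1 un II-2×II-3: GG|Gg
⇒ G over [I-1,I-2,II-1,II-2,II-3,II-4,III-1]: 113 consistent
N/I-1 un ·: NN|Nn
N/I-2 un ·: NN|Nn
N/II-1 un I-1×I-2: NN|Nn
N/II-2 un I-1×I-2: NN|Nn
N/II-3 un ·: NN|Nn
N/II-4 un I-1×I-2: NN|Nn
N/III-1 un II-2×II-3: NN|Nn
⇒ N over [I-1,I-2,II-1,II-2,II-3,II-4,III-1]: 87 consistent
S/I-1 un ·: Ss
S/I-2 un ·: Ss
S/II-1 un I-1×I-2: SS|Ss
S/II-2 aff I-1×I-2: ss
S/II-3 un ·: SS|Ss
S/II-4 un I-1×I-2: SS|Ss
S/III-1 un II-2×II-3: Ss
⇒ S over [I-1,I-2,II-1,II-2,II-3,II-4,III-1]: 8 consistent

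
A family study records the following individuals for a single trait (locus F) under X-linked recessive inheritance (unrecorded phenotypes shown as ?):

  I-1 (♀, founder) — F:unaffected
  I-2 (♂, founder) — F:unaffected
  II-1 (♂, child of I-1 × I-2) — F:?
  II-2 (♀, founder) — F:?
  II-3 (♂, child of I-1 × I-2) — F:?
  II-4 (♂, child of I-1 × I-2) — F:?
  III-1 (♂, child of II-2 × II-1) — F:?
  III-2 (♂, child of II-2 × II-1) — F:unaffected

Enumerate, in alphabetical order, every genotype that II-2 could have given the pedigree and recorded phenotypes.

II-2 ∈ {X^FX^F, X^FX^f}

F/I-1 un ·: X^FX^F|X^FX^f
F/I-2 un ·: X^FY
F/II-1 ? I-1×I-2: X^FY|X^fY
F/II-2 ? ·: X^FX^F|X^FX^f
F/II-3 ? I-1×I-2: X^FY|X^fY
F/II-4 ? I-1×I-2: X^FY|X^fY
F/III-1 ? II-2×II-1: X^FY|X^fY
F/III-2 un II-2×II-1: X^FY
⇒ F over [I-1,I-2,II-1,II-2,II-3,II-4,III-1,III-2]: 27 consistent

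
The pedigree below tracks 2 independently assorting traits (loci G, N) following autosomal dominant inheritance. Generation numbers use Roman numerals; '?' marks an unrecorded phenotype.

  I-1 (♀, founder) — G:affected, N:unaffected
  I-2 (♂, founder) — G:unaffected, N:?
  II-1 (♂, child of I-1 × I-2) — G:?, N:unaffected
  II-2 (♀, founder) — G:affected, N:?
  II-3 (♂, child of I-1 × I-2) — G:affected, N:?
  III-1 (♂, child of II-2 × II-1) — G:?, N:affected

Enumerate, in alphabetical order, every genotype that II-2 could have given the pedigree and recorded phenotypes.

G/I-1 aff ·: Gg|GG
G/I-2 un ·: gg
G/II-1 ? I-1×I-2: gg|Gg
G/II-2 aff ·: Gg|GG
G/II-3 aff I-1×I-2: Gg
G/III-1 ? II-2×II-1: gg|Gg|GG
⇒ G over [I-1,I-2,II-1,II-2,II-3,III-1]: 13 consistent
N/I-1 un ·: nn
N/I-2 ? ·: nn|Nn
N/II-1 un I-1×I-2: nn
N/II-2 ? ·: Nn|NN
N/II-3 ? I-1×I-2: nn|Nn
N/III-1 aff II-2×II-1: Nn
⇒ N over [I-1,I-2,II-1,II-2,II-3,III-1]: 6 consistent

II-2 ∈ {GG NN, GG Nn, Gg NN, Gg Nn}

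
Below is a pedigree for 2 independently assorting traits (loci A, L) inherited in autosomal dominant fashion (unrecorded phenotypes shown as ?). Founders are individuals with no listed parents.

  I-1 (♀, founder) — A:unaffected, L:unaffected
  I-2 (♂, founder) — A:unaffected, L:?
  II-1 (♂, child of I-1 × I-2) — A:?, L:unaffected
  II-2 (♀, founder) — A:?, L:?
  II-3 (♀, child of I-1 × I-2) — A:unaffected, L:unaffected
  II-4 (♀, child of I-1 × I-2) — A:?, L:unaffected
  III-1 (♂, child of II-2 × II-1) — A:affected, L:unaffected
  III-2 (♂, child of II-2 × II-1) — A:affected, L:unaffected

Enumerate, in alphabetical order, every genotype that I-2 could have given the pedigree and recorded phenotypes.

A/I-1 un ·: aa
A/I-2 un ·: aa
A/II-1 ? I-1×I-2: aa
A/II-2 ? ·: Aa|AA
A/II-3 un I-1×I-2: aa
A/II-4 ? I-1×I-2: aa
A/III-1 aff II-2×II-1: Aa
A/III-2 aff II-2×II-1: Aa
⇒ A over [I-1,I-2,II-1,II-2,II-3,II-4,III-1,III-2]: 2 consistent
L/I-1 un ·: ll
L/I-2 ? ·: ll|Ll
L/II-1 un I-1×I-2: ll
L/II-2 ? ·: ll|Ll
L/II-3 un I-1×I-2: ll
L/II-4 un I-1×I-2: ll
L/III-1 un II-2×II-1: ll
L/III-2 un II-2×II-1: ll
⇒ L over [I-1,I-2,II-1,II-2,II-3,II-4,III-1,III-2]: 4 consistent

I-2 ∈ {aa Ll, aa ll}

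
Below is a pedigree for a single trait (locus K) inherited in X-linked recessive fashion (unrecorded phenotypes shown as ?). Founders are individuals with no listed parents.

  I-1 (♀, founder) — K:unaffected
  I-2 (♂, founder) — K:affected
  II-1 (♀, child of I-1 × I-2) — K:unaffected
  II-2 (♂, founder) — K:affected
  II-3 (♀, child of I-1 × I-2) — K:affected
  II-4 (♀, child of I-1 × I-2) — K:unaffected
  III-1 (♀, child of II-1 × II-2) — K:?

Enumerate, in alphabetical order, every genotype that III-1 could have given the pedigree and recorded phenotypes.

K/I-1 un ·: X^KX^k
K/I-2 aff ·: X^kY
K/II-1 un I-1×I-2: X^KX^k
K/II-2 aff ·: X^kY
K/II-3 aff I-1×I-2: X^kX^k
K/II-4 un I-1×I-2: X^KX^k
K/III-1 ? II-1×II-2: X^KX^k|X^kX^k
⇒ K over [I-1,I-2,II-1,II-2,II-3,II-4,III-1]: 2 consistent

III-1 ∈ {X^KX^k, X^kX^k}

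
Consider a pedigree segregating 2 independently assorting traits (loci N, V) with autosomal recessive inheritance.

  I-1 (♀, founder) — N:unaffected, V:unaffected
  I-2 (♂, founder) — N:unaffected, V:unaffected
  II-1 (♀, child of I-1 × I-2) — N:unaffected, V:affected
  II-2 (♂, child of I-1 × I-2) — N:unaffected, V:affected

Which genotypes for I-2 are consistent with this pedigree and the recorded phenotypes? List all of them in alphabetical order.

N/I-1 un ·: NN|Nn
N/I-2 un ·: NN|Nn
N/II-1 un I-1×I-2: NN|Nn
N/II-2 un I-1×I-2: NN|Nn
⇒ N over [I-1,I-2,II-1,II-2]: 13 consistent
V/I-1 un ·: Vv
V/I-2 un ·: Vv
V/II-1 aff I-1×I-2: vv
V/II-2 aff I-1×I-2: vv
⇒ V over [I-1,I-2,II-1,II-2]: 1 consistent

I-2 ∈ {NN Vv, Nn Vv}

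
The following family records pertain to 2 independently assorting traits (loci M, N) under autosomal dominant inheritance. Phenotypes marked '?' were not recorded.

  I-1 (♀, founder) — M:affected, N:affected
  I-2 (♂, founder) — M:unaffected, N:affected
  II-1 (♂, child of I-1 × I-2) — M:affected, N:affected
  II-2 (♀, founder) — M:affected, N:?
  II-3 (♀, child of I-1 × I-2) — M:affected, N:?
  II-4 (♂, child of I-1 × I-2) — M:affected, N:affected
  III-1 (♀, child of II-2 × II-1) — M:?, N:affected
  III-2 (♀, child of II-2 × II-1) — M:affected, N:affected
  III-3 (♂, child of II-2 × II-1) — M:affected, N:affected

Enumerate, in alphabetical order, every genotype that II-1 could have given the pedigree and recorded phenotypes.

M/I-1 aff ·: Mm|MM
M/I-2 un ·: mm
M/II-1 aff I-1×I-2: Mm
M/II-2 aff ·: Mm|MM
M/II-3 aff I-1×I-2: Mm
M/II-4 aff I-1×I-2: Mm
M/III-1 ? II-2×II-1: mm|Mm|MM
M/III-2 aff II-2×II-1: Mm|MM
M/III-3 aff II-2×II-1: Mm|MM
⇒ M over [I-1,I-2,II-1,II-2,II-3,II-4,III-1,III-2,III-3]: 40 consistent
N/I-1 aff ·: Nn|NN
N/I-2 aff ·: Nn|NN
N/II-1 aff I-1×I-2: Nn|NN
N/II-2 ? ·: nn|Nn|NN
N/II-3 ? I-1×I-2: nn|Nn|NN
N/II-4 aff I-1×I-2: Nn|NN
N/III-1 aff II-2×II-1: Nn|NN
N/III-2 aff II-2×II-1: Nn|NN
N/III-3 aff II-2×II-1: Nn|NN
⇒ N over [I-1,I-2,II-1,II-2,II-3,II-4,III-1,III-2,III-3]: 388 consistent

II-1 ∈ {Mm NN, Mm Nn}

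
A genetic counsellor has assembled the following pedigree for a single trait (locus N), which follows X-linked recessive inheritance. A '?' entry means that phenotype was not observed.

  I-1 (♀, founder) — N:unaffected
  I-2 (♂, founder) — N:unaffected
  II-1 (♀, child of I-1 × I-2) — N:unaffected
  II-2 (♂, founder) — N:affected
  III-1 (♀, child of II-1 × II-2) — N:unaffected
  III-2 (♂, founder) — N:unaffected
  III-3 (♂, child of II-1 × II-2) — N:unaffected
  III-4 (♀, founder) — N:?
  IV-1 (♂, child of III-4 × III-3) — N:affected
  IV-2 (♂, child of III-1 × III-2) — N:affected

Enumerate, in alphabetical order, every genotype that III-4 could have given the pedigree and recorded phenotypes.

N/I-1 un ·: X^NX^N|X^NX^n
N/I-2 un ·: X^NY
N/II-1 un I-1×I-2: X^NX^N|X^NX^n
N/II-2 aff ·: X^nY
N/III-1 un II-1×II-2: X^NX^n
N/III-2 un ·: X^NY
N/III-3 un II-1×II-2: X^NY
N/III-4 ? ·: X^NX^n|X^nX^n
N/IV-1 aff III-4×III-3: X^nY
N/IV-2 aff III-1×III-2: X^nY
⇒ N over [I-1,I-2,II-1,II-2,III-1,III-2,III-3,III-4,IV-1,IV-2]: 6 consistent

III-4 ∈ {X^NX^n, X^nX^n}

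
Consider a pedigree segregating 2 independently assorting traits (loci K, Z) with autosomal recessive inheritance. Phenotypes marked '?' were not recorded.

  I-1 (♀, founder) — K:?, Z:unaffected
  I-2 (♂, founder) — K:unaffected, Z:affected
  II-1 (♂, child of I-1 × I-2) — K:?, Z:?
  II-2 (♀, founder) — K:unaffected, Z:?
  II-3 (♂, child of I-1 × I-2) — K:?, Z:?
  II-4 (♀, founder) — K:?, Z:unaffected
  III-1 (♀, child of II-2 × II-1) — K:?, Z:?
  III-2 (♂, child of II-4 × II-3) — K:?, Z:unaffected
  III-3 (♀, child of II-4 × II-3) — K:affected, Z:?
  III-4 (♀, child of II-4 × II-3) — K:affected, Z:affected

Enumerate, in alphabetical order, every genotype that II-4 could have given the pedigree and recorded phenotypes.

K/I-1 ? ·: KK|Kk|kk
K/I-2 un ·: KK|Kk
K/II-1 ? I-1×I-2: KK|Kk|kk
K/II-2 un ·: KK|Kk
K/II-3 ? I-1×I-2: Kk|kk
K/II-4 ? ·: Kk|kk
K/III-1 ? II-2×II-1: KK|Kk|kk
K/III-2 ? II-4×II-3: KK|Kk|kk
K/III-3 aff II-4×II-3: kk
K/III-4 aff II-4×II-3: kk
⇒ K over [I-1,I-2,II-1,II-2,II-3,II-4,III-1,III-2,III-3,III-4]: 257 consistent
Z/I-1 un ·: ZZ|Zz
Z/I-2 aff ·: zz
Z/II-1 ? I-1×I-2: Zz|zz
Z/II-2 ? ·: ZZ|Zz|zz
Z/II-3 ? I-1×I-2: Zz|zz
Z/II-4 un ·: Zz
Z/III-1 ? II-2×II-1: ZZ|Zz|zz
Z/III-2 un II-4×II-3: ZZ|Zz
Z/III-3 ? II-4×II-3: ZZ|Zz|zz
Z/III-4 aff II-4×II-3: zz
⇒ Z over [I-1,I-2,II-1,II-2,II-3,II-4,III-1,III-2,III-3,III-4]: 130 consistent

II-4 ∈ {Kk Zz, kk Zz}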